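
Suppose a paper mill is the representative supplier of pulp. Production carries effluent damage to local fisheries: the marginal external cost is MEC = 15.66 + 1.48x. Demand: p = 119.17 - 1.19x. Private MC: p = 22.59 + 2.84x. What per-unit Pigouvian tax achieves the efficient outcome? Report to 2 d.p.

Social marginal cost = private MC + MEC = 38.25 + 4.32x.
Set SMC = demand: 38.25 + 4.32x = 119.17 - 1.19x → x* = 14.6860.
The Pigouvian tax equals MEC at x*: 15.66 + 1.48×14.6860 = 37.3953.

tax = 37.40 per unit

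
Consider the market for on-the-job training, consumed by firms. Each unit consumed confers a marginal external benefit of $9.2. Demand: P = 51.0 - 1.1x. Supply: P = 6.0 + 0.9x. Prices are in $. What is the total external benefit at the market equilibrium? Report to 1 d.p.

Market equilibrium (private): 6.0 + 0.9x = 51.0 - 1.1x → x_m = 22.5000.
Total external benefit = MEB × x_m = 9.2 × 22.5000 = 207.0000.

$207.0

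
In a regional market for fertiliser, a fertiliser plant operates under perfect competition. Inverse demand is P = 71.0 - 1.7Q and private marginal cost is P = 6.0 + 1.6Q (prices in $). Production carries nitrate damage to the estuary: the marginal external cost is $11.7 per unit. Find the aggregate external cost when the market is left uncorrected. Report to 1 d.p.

$230.5

Market equilibrium (private): 6.0 + 1.6Q = 71.0 - 1.7Q → Q_m = 19.6970.
Total external cost = MEC × Q_m = 11.7 × 19.6970 = 230.4549.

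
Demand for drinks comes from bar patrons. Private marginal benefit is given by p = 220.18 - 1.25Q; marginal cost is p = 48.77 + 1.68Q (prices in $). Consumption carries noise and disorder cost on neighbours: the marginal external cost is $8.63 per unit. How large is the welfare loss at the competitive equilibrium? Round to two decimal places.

DWL = $12.71

Market equilibrium (private): 48.77 + 1.68Q = 220.18 - 1.25Q → Q_m = 58.5017.
Social marginal benefit = demand − MEC = 211.55 - 1.25Q.
Set SMB = MC: 211.55 - 1.25Q = 48.77 + 1.68Q → Q* = 55.5563.
The welfare-loss triangle has base |Q_m − Q*| and height MEC(Q_m) (the vertical gap between SMB and MC is zero at Q* and MEC at Q_m).
DWL = ½ × 2.9454 × 8.6300 = 12.7094.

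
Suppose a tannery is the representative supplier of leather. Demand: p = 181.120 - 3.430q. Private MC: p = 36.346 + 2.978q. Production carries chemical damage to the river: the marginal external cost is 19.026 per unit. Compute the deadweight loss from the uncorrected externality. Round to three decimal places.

Market equilibrium (private): 36.346 + 2.978q = 181.120 - 3.430q → q_m = 22.5927.
Social marginal cost = private MC + MEC = 55.372 + 2.978q.
Set SMC = demand: 55.372 + 2.978q = 181.120 - 3.430q → q* = 19.6236.
The welfare-loss triangle has base |q_m − q*| and height MEC(q_m) (the vertical gap between SMC and demand is zero at q* and MEC at q_m).
DWL = ½ × 2.9691 × 19.0260 = 28.2450.

DWL = 28.245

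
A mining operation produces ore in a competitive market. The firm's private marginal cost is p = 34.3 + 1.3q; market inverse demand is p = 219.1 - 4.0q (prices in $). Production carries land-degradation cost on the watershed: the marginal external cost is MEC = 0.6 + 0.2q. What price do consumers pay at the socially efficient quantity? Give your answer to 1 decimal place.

P = $85.1

Social marginal cost = private MC + MEC = 34.9 + 1.5q.
Set SMC = demand: 34.9 + 1.5q = 219.1 - 4.0q → q* = 33.4909.
Consumer price on the demand curve at q*: 219.1 − 4.0×33.4909 = 85.1364.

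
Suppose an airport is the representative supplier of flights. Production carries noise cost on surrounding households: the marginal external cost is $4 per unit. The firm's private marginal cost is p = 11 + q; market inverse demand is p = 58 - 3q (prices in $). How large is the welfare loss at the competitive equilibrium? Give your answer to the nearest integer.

Market equilibrium (private): 11 + q = 58 - 3q → q_m = 11.7500.
Social marginal cost = private MC + MEC = 15 + q.
Set SMC = demand: 15 + q = 58 - 3q → q* = 10.7500.
Between q* and q_m the wedge SMC − demand runs linearly from 0 to MEC(q_m), so the loss is a triangle.
DWL = ½ × 1.0000 × 4.0000 = 2.0000.

DWL = $2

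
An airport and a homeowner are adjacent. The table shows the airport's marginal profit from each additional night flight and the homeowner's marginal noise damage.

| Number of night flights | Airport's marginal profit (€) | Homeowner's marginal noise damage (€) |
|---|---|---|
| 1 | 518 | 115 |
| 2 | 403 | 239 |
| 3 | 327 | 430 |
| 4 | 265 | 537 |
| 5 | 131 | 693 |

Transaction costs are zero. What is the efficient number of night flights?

2

Bargaining reaches the level where marginal profit last exceeds marginal noise damage.
That holds through level 2 (403 ≥ 239) but not at 3 (327 < 430).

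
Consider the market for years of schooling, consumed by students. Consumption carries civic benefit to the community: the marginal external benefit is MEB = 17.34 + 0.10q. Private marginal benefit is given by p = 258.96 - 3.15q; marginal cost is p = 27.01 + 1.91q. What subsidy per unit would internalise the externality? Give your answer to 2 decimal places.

Social marginal benefit = demand + MEB = 276.30 - 3.05q.
Set SMB = MC: 276.30 - 3.05q = 27.01 + 1.91q → q* = 50.2601.
The Pigouvian subsidy equals MEB at q*: 17.34 + 0.10×50.2601 = 22.3660.

subsidy = 22.37 per unit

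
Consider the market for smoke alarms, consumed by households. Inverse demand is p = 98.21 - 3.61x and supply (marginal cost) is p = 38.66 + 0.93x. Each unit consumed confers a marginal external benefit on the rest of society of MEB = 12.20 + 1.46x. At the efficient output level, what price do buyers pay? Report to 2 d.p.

Social marginal benefit = demand + MEB = 110.41 - 2.15x.
Set SMB = MC: 110.41 - 2.15x = 38.66 + 0.93x → x* = 23.2955.
Consumer price on the demand curve at x*: 98.21 − 3.61×23.2955 = 14.1132.

P = 14.11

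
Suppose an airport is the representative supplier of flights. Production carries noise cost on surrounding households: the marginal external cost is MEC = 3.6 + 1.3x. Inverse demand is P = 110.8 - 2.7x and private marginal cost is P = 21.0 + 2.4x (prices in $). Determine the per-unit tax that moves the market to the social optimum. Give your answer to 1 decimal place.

Social marginal cost = private MC + MEC = 24.6 + 3.7x.
Set SMC = demand: 24.6 + 3.7x = 110.8 - 2.7x → x* = 13.4688.
The Pigouvian tax equals MEC at x*: 3.6 + 1.3×13.4688 = 21.1094.

tax = $21.1 per unit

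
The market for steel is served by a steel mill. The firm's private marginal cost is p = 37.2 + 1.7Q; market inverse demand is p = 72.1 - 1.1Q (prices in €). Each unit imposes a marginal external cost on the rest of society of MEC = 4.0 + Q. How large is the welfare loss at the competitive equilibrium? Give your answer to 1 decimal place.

DWL = €35.7

Market equilibrium (private): 37.2 + 1.7Q = 72.1 - 1.1Q → Q_m = 12.4643.
Social marginal cost = private MC + MEC = 41.2 + 2.7Q.
Set SMC = demand: 41.2 + 2.7Q = 72.1 - 1.1Q → Q* = 8.1316.
Between Q* and Q_m the wedge SMC − demand runs linearly from 0 to MEC(Q_m), so the loss is a triangle.
DWL = ½ × 4.3327 × 16.4643 = 35.6674.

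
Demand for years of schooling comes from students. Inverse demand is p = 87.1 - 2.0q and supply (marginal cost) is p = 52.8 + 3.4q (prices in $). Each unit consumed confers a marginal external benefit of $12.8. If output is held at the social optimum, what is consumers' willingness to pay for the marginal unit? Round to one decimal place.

Social marginal benefit = demand + MEB = 99.9 - 2.0q.
Set SMB = MC: 99.9 - 2.0q = 52.8 + 3.4q → q* = 8.7222.
Consumer price on the demand curve at q*: 87.1 − 2.0×8.7222 = 69.6556.

P = $69.7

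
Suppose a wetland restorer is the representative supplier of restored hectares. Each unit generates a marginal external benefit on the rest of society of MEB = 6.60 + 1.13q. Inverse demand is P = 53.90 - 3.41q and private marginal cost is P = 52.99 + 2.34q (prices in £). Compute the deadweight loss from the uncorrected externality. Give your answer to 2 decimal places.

Market equilibrium (private): 52.99 + 2.34q = 53.90 - 3.41q → q_m = 0.1583.
Social marginal cost = private MC − MEB = 46.39 + 1.21q.
Set SMC = demand: 46.39 + 1.21q = 53.90 - 3.41q → q* = 1.6255.
Between q* and q_m the wedge demand − SMC runs linearly from 0 to MEB(q_m), so the loss is a triangle.
DWL = ½ × 1.4672 × 6.7788 = 4.9729.

DWL = £4.97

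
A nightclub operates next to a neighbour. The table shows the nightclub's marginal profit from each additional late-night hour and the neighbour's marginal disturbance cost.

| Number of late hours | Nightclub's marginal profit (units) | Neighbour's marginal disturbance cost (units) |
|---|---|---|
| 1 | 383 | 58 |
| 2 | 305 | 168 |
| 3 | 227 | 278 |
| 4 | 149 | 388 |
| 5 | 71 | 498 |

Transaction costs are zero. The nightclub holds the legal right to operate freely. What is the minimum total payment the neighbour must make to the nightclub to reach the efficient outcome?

Left alone the nightclub would choose level 5 (marginal profit stays positive).
Efficient level: k* = 2 (marginal profit ≥ marginal disturbance cost through 2).
The neighbour must at least cover the nightclub's forgone profit from cutting 5→2: 227 + 149 + 71 = 447.

447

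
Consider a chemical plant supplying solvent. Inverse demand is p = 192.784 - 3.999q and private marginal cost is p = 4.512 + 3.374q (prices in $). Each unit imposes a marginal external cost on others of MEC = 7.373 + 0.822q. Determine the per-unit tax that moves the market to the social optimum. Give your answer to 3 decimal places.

Social marginal cost = private MC + MEC = 11.885 + 4.196q.
Set SMC = demand: 11.885 + 4.196q = 192.784 - 3.999q → q* = 22.0743.
The Pigouvian tax equals MEC at q*: 7.373 + 0.822×22.0743 = 25.5181.

tax = $25.518 per unit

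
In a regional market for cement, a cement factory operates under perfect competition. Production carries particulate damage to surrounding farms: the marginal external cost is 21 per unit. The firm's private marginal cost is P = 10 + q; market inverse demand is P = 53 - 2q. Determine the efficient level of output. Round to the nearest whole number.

Social marginal cost = private MC + MEC = 31 + q.
Set SMC = demand: 31 + q = 53 - 2q → q* = 7.3333.

q* = 7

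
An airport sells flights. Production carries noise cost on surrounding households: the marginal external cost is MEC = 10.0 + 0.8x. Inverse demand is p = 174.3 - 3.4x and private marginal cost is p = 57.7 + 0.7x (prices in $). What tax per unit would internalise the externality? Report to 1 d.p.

tax = $27.4 per unit

Social marginal cost = private MC + MEC = 67.7 + 1.5x.
Set SMC = demand: 67.7 + 1.5x = 174.3 - 3.4x → x* = 21.7551.
The Pigouvian tax equals MEC at x*: 10.0 + 0.8×21.7551 = 27.4041.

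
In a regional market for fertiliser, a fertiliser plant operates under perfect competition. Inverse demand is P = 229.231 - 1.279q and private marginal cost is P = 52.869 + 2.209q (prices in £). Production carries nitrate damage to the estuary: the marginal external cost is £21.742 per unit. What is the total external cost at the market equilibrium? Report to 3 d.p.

£1099.330

Market equilibrium (private): 52.869 + 2.209q = 229.231 - 1.279q → q_m = 50.5625.
Total external cost = MEC × q_m = 21.742 × 50.5625 = 1099.3299.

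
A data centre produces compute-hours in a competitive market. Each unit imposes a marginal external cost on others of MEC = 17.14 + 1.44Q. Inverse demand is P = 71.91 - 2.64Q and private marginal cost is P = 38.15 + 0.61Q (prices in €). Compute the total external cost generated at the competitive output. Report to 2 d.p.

€255.74

Market equilibrium (private): 38.15 + 0.61Q = 71.91 - 2.64Q → Q_m = 10.3877.
Total external cost = ∫₀^{Q_m} (17.14 + 1.44Q) dQ = 17.14×10.3877 + ½×1.44×10.3877² = 255.7363.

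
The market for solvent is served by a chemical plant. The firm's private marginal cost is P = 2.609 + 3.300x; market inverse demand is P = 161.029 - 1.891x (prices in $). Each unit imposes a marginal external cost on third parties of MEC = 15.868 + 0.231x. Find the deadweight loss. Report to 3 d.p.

Market equilibrium (private): 2.609 + 3.300x = 161.029 - 1.891x → x_m = 30.5182.
Social marginal cost = private MC + MEC = 18.477 + 3.531x.
Set SMC = demand: 18.477 + 3.531x = 161.029 - 1.891x → x* = 26.2914.
Between x* and x_m the wedge SMC − demand runs linearly from 0 to MEC(x_m), so the loss is a triangle.
DWL = ½ × 4.2268 × 22.9177 = 48.4343.

DWL = $48.434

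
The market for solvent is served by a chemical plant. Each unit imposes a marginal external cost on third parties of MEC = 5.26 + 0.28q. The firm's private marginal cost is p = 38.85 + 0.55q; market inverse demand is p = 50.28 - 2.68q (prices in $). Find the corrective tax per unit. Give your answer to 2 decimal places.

Social marginal cost = private MC + MEC = 44.11 + 0.83q.
Set SMC = demand: 44.11 + 0.83q = 50.28 - 2.68q → q* = 1.7578.
The Pigouvian tax equals MEC at q*: 5.26 + 0.28×1.7578 = 5.7522.

tax = $5.75 per unit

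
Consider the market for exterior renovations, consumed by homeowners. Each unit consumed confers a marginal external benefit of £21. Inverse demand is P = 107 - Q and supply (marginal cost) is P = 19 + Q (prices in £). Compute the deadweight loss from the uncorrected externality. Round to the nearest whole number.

DWL = £110

Market equilibrium (private): 19 + Q = 107 - Q → Q_m = 44.0000.
Social marginal benefit = demand + MEB = 128 - Q.
Set SMB = MC: 128 - Q = 19 + Q → Q* = 54.5000.
The loss is the area between SMB and MC from Q* to Q_m; with linear curves that's a triangle of height MEB(Q_m).
DWL = ½ × 10.5000 × 21.0000 = 110.2500.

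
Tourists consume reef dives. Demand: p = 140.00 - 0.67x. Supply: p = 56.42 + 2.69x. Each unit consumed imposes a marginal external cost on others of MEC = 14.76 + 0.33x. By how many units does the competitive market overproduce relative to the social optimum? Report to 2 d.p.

Market equilibrium (private): 56.42 + 2.69x = 140.00 - 0.67x → x_m = 24.8750.
Social marginal benefit = demand − MEC = 125.24 - x.
Set SMB = MC: 125.24 - x = 56.42 + 2.69x → x* = 18.6504.
Gap = |24.8750 − 18.6504| = 6.2246.

6.22 units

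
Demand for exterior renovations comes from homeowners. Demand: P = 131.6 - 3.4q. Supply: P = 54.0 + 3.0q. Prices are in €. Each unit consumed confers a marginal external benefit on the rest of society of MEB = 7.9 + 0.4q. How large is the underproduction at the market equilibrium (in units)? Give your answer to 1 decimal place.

2.1 units

Market equilibrium (private): 54.0 + 3.0q = 131.6 - 3.4q → q_m = 12.1250.
Social marginal benefit = demand + MEB = 139.5 - 3.0q.
Set SMB = MC: 139.5 - 3.0q = 54.0 + 3.0q → q* = 14.2500.
Gap = |12.1250 − 14.2500| = 2.1250.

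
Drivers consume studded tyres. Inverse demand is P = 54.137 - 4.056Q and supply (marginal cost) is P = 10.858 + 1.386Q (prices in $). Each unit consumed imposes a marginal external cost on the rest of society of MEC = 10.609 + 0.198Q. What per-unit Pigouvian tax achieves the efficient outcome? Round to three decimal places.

Social marginal benefit = demand − MEC = 43.528 - 4.254Q.
Set SMB = MC: 43.528 - 4.254Q = 10.858 + 1.386Q → Q* = 5.7926.
The Pigouvian tax equals MEC at Q*: 10.609 + 0.198×5.7926 = 11.7559.

tax = $11.756 per unit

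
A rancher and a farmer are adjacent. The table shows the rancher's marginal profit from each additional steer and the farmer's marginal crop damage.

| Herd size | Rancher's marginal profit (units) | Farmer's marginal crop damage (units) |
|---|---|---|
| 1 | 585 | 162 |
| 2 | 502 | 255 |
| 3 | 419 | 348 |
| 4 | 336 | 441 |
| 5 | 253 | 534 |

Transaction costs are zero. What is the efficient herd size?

Bargaining reaches the level where marginal profit last exceeds marginal crop damage.
That holds through level 3 (419 ≥ 348) but not at 4 (336 < 441).

3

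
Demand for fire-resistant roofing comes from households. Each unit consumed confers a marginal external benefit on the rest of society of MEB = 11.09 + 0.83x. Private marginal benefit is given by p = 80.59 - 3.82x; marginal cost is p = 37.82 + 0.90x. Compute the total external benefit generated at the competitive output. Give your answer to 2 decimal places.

Market equilibrium (private): 37.82 + 0.90x = 80.59 - 3.82x → x_m = 9.0614.
Total external benefit = ∫₀^{x_m} (11.09 + 0.83x) dx = 11.09×9.0614 + ½×0.83×9.0614² = 134.5661.

134.57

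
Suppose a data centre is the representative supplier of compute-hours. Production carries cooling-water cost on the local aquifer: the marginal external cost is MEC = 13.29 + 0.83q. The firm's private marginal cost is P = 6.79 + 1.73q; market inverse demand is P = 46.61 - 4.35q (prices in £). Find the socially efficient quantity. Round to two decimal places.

q* = 3.84

Social marginal cost = private MC + MEC = 20.08 + 2.56q.
Set SMC = demand: 20.08 + 2.56q = 46.61 - 4.35q → q* = 3.8394.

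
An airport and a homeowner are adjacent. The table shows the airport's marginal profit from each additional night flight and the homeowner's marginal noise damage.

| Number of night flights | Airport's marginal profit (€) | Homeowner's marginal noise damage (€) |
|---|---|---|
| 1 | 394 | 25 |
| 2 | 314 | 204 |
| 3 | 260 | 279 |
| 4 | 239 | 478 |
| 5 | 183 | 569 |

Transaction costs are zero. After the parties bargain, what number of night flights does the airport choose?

Bargaining reaches the level where marginal profit last exceeds marginal noise damage.
That holds through level 2 (314 ≥ 204) but not at 3 (260 < 279).

2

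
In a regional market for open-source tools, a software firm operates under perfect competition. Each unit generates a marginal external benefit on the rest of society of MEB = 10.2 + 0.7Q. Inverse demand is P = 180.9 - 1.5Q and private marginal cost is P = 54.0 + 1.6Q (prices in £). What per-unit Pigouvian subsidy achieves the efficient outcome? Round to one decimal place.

subsidy = £50.2 per unit

Social marginal cost = private MC − MEB = 43.8 + 0.9Q.
Set SMC = demand: 43.8 + 0.9Q = 180.9 - 1.5Q → Q* = 57.1250.
The Pigouvian subsidy equals MEB at Q*: 10.2 + 0.7×57.1250 = 50.1875.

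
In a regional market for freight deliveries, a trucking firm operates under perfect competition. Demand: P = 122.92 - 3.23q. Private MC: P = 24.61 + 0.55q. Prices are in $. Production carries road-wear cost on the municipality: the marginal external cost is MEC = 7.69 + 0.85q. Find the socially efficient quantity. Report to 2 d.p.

q* = 19.57

Social marginal cost = private MC + MEC = 32.30 + 1.40q.
Set SMC = demand: 32.30 + 1.40q = 122.92 - 3.23q → q* = 19.5724.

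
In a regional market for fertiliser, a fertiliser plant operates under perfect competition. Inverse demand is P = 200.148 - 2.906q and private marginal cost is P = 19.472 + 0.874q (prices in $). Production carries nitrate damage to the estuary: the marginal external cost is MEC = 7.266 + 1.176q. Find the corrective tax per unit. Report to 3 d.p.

tax = $48.414 per unit

Social marginal cost = private MC + MEC = 26.738 + 2.050q.
Set SMC = demand: 26.738 + 2.050q = 200.148 - 2.906q → q* = 34.9899.
The Pigouvian tax equals MEC at q*: 7.266 + 1.176×34.9899 = 48.4141.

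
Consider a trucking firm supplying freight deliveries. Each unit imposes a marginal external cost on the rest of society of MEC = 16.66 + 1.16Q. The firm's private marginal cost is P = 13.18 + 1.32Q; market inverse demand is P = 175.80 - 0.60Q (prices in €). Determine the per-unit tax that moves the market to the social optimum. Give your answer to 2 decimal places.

Social marginal cost = private MC + MEC = 29.84 + 2.48Q.
Set SMC = demand: 29.84 + 2.48Q = 175.80 - 0.60Q → Q* = 47.3896.
The Pigouvian tax equals MEC at Q*: 16.66 + 1.16×47.3896 = 71.6319.

tax = €71.63 per unit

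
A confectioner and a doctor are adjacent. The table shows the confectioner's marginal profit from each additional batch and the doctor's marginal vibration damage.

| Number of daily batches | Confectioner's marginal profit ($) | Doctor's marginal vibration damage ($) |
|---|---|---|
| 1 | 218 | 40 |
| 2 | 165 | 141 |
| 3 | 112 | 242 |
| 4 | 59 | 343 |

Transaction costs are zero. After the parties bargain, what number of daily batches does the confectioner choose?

Bargaining reaches the level where marginal profit last exceeds marginal vibration damage.
That holds through level 2 (165 ≥ 141) but not at 3 (112 < 242).

2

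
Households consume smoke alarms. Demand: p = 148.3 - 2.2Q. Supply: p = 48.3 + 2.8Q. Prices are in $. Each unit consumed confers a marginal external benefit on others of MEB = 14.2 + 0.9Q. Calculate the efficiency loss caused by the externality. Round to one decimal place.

Market equilibrium (private): 48.3 + 2.8Q = 148.3 - 2.2Q → Q_m = 20.0000.
Social marginal benefit = demand + MEB = 162.5 - 1.3Q.
Set SMB = MC: 162.5 - 1.3Q = 48.3 + 2.8Q → Q* = 27.8537.
Between Q* and Q_m the wedge SMB − MC runs linearly from 0 to MEB(Q_m), so the loss is a triangle.
DWL = ½ × 7.8537 × 32.2000 = 126.4446.

DWL = $126.4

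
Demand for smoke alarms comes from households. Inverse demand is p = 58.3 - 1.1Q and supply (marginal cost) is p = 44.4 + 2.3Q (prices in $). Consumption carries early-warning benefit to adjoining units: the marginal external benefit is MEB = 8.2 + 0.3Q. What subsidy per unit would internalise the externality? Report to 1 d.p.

Social marginal benefit = demand + MEB = 66.5 - 0.8Q.
Set SMB = MC: 66.5 - 0.8Q = 44.4 + 2.3Q → Q* = 7.1290.
The Pigouvian subsidy equals MEB at Q*: 8.2 + 0.3×7.1290 = 10.3387.

subsidy = $10.3 per unit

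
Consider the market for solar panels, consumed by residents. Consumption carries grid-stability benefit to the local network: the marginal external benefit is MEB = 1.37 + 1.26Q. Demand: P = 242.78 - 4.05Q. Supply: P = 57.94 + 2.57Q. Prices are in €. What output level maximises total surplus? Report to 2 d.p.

Q* = 34.74

Social marginal benefit = demand + MEB = 244.15 - 2.79Q.
Set SMB = MC: 244.15 - 2.79Q = 57.94 + 2.57Q → Q* = 34.7407.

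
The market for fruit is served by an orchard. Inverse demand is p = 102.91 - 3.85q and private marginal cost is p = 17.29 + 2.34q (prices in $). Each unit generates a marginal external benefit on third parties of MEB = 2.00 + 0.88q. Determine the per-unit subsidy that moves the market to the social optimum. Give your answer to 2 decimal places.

subsidy = $16.52 per unit

Social marginal cost = private MC − MEB = 15.29 + 1.46q.
Set SMC = demand: 15.29 + 1.46q = 102.91 - 3.85q → q* = 16.5009.
The Pigouvian subsidy equals MEB at q*: 2.00 + 0.88×16.5009 = 16.5208.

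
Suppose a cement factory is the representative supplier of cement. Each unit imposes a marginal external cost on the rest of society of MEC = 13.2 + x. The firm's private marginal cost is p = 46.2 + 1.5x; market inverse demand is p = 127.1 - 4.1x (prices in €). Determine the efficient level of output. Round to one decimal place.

Social marginal cost = private MC + MEC = 59.4 + 2.5x.
Set SMC = demand: 59.4 + 2.5x = 127.1 - 4.1x → x* = 10.2576.

x* = 10.3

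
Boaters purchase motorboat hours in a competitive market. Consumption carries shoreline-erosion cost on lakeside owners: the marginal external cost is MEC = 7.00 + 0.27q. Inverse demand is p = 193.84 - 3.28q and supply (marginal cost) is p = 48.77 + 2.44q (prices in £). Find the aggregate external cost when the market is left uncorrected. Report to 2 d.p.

Market equilibrium (private): 48.77 + 2.44q = 193.84 - 3.28q → q_m = 25.3619.
Total external cost = ∫₀^{q_m} (7.00 + 0.27q) dq = 7.00×25.3619 + ½×0.27×25.3619² = 264.3688.

£264.37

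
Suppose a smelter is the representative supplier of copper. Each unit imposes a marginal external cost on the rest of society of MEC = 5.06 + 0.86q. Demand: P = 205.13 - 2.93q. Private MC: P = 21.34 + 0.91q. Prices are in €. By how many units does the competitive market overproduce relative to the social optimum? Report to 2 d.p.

9.83 units

Market equilibrium (private): 21.34 + 0.91q = 205.13 - 2.93q → q_m = 47.8620.
Social marginal cost = private MC + MEC = 26.40 + 1.77q.
Set SMC = demand: 26.40 + 1.77q = 205.13 - 2.93q → q* = 38.0277.
Gap = |47.8620 − 38.0277| = 9.8343.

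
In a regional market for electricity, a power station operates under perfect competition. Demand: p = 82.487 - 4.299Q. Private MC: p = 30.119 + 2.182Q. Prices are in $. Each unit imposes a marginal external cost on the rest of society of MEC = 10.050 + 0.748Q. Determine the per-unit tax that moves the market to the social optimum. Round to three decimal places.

tax = $14.429 per unit

Social marginal cost = private MC + MEC = 40.169 + 2.930Q.
Set SMC = demand: 40.169 + 2.930Q = 82.487 - 4.299Q → Q* = 5.8539.
The Pigouvian tax equals MEC at Q*: 10.050 + 0.748×5.8539 = 14.4287.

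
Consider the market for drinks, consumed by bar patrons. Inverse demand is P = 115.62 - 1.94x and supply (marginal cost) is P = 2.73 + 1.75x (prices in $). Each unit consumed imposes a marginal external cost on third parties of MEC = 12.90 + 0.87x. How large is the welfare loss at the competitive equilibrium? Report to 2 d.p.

DWL = $171.22

Market equilibrium (private): 2.73 + 1.75x = 115.62 - 1.94x → x_m = 30.5935.
Social marginal benefit = demand − MEC = 102.72 - 2.81x.
Set SMB = MC: 102.72 - 2.81x = 2.73 + 1.75x → x* = 21.9276.
Between x* and x_m the wedge MC − SMB runs linearly from 0 to MEC(x_m), so the loss is a triangle.
DWL = ½ × 8.6659 × 39.5163 = 171.2222.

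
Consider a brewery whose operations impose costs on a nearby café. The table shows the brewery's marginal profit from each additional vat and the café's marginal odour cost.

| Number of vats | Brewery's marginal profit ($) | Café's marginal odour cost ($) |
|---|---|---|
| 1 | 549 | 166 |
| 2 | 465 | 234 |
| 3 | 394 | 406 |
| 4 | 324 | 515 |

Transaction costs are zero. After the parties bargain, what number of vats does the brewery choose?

2

Bargaining reaches the level where marginal profit last exceeds marginal odour cost.
That holds through level 2 (465 ≥ 234) but not at 3 (394 < 406).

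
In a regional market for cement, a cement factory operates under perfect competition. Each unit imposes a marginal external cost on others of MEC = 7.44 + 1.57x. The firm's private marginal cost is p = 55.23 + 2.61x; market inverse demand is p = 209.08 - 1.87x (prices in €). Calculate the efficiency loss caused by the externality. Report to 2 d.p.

Market equilibrium (private): 55.23 + 2.61x = 209.08 - 1.87x → x_m = 34.3415.
Social marginal cost = private MC + MEC = 62.67 + 4.18x.
Set SMC = demand: 62.67 + 4.18x = 209.08 - 1.87x → x* = 24.2000.
Height of the DWL triangle at x_m is SMC(x_m) − demand(x_m) = MEC(x_m) = 61.3562.
DWL = ½ × 10.1415 × 61.3562 = 311.1220.

DWL = €311.12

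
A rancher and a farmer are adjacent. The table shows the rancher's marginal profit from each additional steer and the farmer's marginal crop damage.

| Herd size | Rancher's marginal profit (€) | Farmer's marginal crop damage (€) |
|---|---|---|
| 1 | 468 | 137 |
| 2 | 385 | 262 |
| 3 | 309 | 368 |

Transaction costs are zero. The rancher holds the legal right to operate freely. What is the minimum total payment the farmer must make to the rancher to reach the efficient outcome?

Left alone the rancher would choose level 3 (marginal profit stays positive).
Efficient level: k* = 2 (marginal profit ≥ marginal crop damage through 2).
The farmer must at least cover the rancher's forgone profit from cutting 3→2: 309 = 309.

€309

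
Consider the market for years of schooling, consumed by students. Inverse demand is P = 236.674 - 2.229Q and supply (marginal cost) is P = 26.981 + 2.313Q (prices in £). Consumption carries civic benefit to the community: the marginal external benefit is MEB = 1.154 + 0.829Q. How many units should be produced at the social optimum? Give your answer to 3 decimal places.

Q* = 56.786

Social marginal benefit = demand + MEB = 237.828 - 1.400Q.
Set SMB = MC: 237.828 - 1.400Q = 26.981 + 2.313Q → Q* = 56.7862.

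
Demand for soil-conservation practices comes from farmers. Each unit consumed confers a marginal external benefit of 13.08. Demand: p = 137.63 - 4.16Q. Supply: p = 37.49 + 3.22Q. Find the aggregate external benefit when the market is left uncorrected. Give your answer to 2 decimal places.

Market equilibrium (private): 37.49 + 3.22Q = 137.63 - 4.16Q → Q_m = 13.5691.
Total external benefit = MEB × Q_m = 13.08 × 13.5691 = 177.4838.

177.48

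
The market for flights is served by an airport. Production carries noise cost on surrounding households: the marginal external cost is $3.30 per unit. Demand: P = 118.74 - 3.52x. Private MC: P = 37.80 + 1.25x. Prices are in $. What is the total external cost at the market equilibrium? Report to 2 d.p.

Market equilibrium (private): 37.80 + 1.25x = 118.74 - 3.52x → x_m = 16.9686.
Total external cost = MEC × x_m = 3.30 × 16.9686 = 55.9964.

$56.00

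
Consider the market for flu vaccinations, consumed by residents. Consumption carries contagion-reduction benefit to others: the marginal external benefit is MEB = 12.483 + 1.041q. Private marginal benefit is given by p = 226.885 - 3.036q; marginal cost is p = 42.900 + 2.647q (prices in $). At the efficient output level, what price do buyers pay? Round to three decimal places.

P = $98.389

Social marginal benefit = demand + MEB = 239.368 - 1.995q.
Set SMB = MC: 239.368 - 1.995q = 42.900 + 2.647q → q* = 42.3240.
Consumer price on the demand curve at q*: 226.885 − 3.036×42.3240 = 98.3893.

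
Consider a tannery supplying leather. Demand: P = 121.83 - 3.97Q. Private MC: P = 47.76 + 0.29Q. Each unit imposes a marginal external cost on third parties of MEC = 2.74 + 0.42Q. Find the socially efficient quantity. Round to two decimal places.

Q* = 15.24

Social marginal cost = private MC + MEC = 50.50 + 0.71Q.
Set SMC = demand: 50.50 + 0.71Q = 121.83 - 3.97Q → Q* = 15.2415.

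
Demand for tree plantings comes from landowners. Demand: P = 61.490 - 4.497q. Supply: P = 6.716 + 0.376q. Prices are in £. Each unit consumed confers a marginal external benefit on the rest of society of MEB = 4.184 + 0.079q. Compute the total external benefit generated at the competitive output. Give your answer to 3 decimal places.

Market equilibrium (private): 6.716 + 0.376q = 61.490 - 4.497q → q_m = 11.2403.
Total external benefit = ∫₀^{q_m} (4.184 + 0.079q) dq = 4.184×11.2403 + ½×0.079×11.2403² = 52.0200.

£52.020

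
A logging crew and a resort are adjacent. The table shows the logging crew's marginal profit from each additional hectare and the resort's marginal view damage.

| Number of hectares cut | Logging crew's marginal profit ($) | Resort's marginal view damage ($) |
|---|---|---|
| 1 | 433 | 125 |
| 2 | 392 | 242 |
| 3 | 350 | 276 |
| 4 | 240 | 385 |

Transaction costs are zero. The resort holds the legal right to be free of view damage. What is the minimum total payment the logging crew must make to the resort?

Efficient level: marginal profit ≥ marginal view damage through level 3, so k* = 3.
With the resort holding the right, the logging crew must at least compensate total damage at k*: 125 + 242 + 276 = 643.

$643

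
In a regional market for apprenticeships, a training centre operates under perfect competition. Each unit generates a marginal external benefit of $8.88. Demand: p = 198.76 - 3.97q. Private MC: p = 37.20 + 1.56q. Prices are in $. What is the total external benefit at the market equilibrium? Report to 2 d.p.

Market equilibrium (private): 37.20 + 1.56q = 198.76 - 3.97q → q_m = 29.2152.
Total external benefit = MEB × q_m = 8.88 × 29.2152 = 259.4310.

$259.43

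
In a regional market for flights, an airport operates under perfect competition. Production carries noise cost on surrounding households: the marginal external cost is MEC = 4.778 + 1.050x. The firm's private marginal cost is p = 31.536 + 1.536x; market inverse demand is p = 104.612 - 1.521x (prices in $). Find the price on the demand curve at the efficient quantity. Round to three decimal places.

P = $79.318

Social marginal cost = private MC + MEC = 36.314 + 2.586x.
Set SMC = demand: 36.314 + 2.586x = 104.612 - 1.521x → x* = 16.6297.
Consumer price on the demand curve at x*: 104.612 − 1.521×16.6297 = 79.3182.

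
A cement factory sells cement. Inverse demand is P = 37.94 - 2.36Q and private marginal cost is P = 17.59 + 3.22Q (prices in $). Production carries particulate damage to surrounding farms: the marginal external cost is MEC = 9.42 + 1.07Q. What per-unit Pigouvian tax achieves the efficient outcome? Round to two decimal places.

tax = $11.18 per unit

Social marginal cost = private MC + MEC = 27.01 + 4.29Q.
Set SMC = demand: 27.01 + 4.29Q = 37.94 - 2.36Q → Q* = 1.6436.
The Pigouvian tax equals MEC at Q*: 9.42 + 1.07×1.6436 = 11.1787.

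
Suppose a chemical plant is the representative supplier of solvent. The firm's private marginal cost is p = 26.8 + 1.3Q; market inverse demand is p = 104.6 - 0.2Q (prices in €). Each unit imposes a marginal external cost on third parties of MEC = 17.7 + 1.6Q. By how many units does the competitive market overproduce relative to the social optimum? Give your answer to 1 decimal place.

Market equilibrium (private): 26.8 + 1.3Q = 104.6 - 0.2Q → Q_m = 51.8667.
Social marginal cost = private MC + MEC = 44.5 + 2.9Q.
Set SMC = demand: 44.5 + 2.9Q = 104.6 - 0.2Q → Q* = 19.3871.
Gap = |51.8667 − 19.3871| = 32.4796.

32.5 units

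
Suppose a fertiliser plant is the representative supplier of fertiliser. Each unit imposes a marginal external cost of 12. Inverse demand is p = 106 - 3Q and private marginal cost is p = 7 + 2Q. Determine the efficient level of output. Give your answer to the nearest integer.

Social marginal cost = private MC + MEC = 19 + 2Q.
Set SMC = demand: 19 + 2Q = 106 - 3Q → Q* = 17.4000.

Q* = 17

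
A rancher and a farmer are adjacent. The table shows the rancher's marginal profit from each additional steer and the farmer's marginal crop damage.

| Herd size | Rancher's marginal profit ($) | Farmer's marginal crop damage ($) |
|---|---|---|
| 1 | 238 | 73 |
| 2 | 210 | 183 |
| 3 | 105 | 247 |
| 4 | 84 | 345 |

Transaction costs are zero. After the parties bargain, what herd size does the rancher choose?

2

Bargaining reaches the level where marginal profit last exceeds marginal crop damage.
That holds through level 2 (210 ≥ 183) but not at 3 (105 < 247).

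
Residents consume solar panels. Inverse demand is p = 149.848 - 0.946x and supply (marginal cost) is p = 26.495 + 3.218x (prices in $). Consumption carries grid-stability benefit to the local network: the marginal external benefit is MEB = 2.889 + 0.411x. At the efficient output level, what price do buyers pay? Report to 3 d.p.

Social marginal benefit = demand + MEB = 152.737 - 0.535x.
Set SMB = MC: 152.737 - 0.535x = 26.495 + 3.218x → x* = 33.6376.
Consumer price on the demand curve at x*: 149.848 − 0.946×33.6376 = 118.0268.

P = $118.027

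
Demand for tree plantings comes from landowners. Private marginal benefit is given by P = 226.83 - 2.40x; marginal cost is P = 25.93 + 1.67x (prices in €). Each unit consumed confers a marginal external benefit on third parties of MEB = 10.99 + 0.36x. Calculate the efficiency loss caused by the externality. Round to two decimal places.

Market equilibrium (private): 25.93 + 1.67x = 226.83 - 2.40x → x_m = 49.3612.
Social marginal benefit = demand + MEB = 237.82 - 2.04x.
Set SMB = MC: 237.82 - 2.04x = 25.93 + 1.67x → x* = 57.1132.
The loss is the area between SMB and MC from x* to x_m; with linear curves that's a triangle of height MEB(x_m).
DWL = ½ × 7.7520 × 28.7600 = 111.4738.

DWL = €111.47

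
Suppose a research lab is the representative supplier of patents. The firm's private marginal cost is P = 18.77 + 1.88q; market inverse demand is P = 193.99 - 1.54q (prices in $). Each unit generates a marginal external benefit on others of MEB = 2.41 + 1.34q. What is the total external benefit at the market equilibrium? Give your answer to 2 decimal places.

$1882.17

Market equilibrium (private): 18.77 + 1.88q = 193.99 - 1.54q → q_m = 51.2339.
Total external benefit = ∫₀^{q_m} (2.41 + 1.34q) dq = 2.41×51.2339 + ½×1.34×51.2339² = 1882.1651.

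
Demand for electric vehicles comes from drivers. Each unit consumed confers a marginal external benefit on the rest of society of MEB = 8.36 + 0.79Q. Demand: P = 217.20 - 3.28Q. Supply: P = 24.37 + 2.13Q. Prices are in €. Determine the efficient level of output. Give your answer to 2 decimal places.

Q* = 43.55

Social marginal benefit = demand + MEB = 225.56 - 2.49Q.
Set SMB = MC: 225.56 - 2.49Q = 24.37 + 2.13Q → Q* = 43.5476.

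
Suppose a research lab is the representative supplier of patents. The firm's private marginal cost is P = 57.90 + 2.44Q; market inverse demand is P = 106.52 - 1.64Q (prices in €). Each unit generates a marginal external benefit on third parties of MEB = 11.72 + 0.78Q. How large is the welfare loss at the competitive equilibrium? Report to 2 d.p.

DWL = €66.91

Market equilibrium (private): 57.90 + 2.44Q = 106.52 - 1.64Q → Q_m = 11.9167.
Social marginal cost = private MC − MEB = 46.18 + 1.66Q.
Set SMC = demand: 46.18 + 1.66Q = 106.52 - 1.64Q → Q* = 18.2848.
The welfare-loss triangle has base |Q_m − Q*| and height MEB(Q_m) (the vertical gap between SMC and demand is zero at Q* and MEB at Q_m).
DWL = ½ × 6.3681 × 21.0150 = 66.9128.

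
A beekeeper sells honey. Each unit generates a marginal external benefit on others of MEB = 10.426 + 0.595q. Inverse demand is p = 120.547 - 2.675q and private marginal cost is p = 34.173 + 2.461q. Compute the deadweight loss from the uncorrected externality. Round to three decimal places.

Market equilibrium (private): 34.173 + 2.461q = 120.547 - 2.675q → q_m = 16.8174.
Social marginal cost = private MC − MEB = 23.747 + 1.866q.
Set SMC = demand: 23.747 + 1.866q = 120.547 - 2.675q → q* = 21.3169.
Height of the DWL triangle at q_m is demand(q_m) − SMC(q_m) = MEB(q_m) = 20.4323.
DWL = ½ × 4.4995 × 20.4323 = 45.9676.

DWL = 45.968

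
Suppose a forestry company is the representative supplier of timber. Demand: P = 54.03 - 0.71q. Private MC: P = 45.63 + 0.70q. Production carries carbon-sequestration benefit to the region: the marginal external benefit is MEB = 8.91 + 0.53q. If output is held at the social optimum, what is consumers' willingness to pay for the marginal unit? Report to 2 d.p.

P = 40.06

Social marginal cost = private MC − MEB = 36.72 + 0.17q.
Set SMC = demand: 36.72 + 0.17q = 54.03 - 0.71q → q* = 19.6705.
Consumer price on the demand curve at q*: 54.03 − 0.71×19.6705 = 40.0639.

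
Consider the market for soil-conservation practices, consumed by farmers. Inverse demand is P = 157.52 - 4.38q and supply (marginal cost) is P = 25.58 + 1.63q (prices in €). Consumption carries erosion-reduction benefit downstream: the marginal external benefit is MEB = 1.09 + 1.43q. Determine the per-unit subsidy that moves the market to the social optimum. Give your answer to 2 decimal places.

subsidy = €42.63 per unit

Social marginal benefit = demand + MEB = 158.61 - 2.95q.
Set SMB = MC: 158.61 - 2.95q = 25.58 + 1.63q → q* = 29.0459.
The Pigouvian subsidy equals MEB at q*: 1.09 + 1.43×29.0459 = 42.6256.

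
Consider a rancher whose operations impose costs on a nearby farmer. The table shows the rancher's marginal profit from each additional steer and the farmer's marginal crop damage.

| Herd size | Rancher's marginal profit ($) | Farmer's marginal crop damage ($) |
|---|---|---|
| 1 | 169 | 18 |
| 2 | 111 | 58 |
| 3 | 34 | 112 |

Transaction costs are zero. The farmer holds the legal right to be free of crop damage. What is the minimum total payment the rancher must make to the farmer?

$76

Efficient level: marginal profit ≥ marginal crop damage through level 2, so k* = 2.
With the farmer holding the right, the rancher must at least compensate total damage at k*: 18 + 58 = 76.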